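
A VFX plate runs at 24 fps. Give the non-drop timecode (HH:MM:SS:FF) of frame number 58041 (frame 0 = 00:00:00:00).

58041 ÷ 24 = 2418 full seconds, remainder 9 frames.
2418 s = 0 h 40 min 18 s.
Timecode: 00:40:18:09.

00:40:18:09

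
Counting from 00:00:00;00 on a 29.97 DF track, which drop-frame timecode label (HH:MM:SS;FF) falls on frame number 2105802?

Each 10-minute DF block holds 10 × 60 × 30 − 9 × 2 = 17982 frames. 2105802 ÷ 17982 → 117 full blocks, remainder 1908.
Within the partial block the first minute is 1800 frames and each further minute 1798, so 1 further minute boundary passed. Total skipped labels = 18 × 117 + 2 × 1 = 2108.
Non-drop label index = 2105802 + 2108 = 2107910; at 30 labels/s that is 19:31:03:20, i.e. DF 19:31:03;20.

19:31:03;20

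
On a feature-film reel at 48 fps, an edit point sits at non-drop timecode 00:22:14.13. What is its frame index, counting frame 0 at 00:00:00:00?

frame 64045

Total seconds to the label: (0 × 3600 + 22 × 60 + 14) = 1334.
Frame index = 1334 × 48 + 13 = 64045.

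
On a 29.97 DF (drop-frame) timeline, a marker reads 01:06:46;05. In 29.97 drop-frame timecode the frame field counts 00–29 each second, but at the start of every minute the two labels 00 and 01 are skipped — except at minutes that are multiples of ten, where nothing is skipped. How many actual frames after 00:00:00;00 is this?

120065

As if non-drop at 30 labels/s: (1 × 3600 + 6 × 60 + 46) × 30 + 5 = 120185.
Minute boundaries passed: 66; those not divisible by 10: 66 − 6 = 60; dropped labels = 2 × 60 = 120.
Actual frame index = 120185 − 120 = 120065.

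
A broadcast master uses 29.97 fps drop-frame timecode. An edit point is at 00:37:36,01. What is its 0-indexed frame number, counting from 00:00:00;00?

67613

As if non-drop at 30 labels/s: (0 × 3600 + 37 × 60 + 36) × 30 + 1 = 67681.
Minute boundaries passed: 37; those not divisible by 10: 37 − 3 = 34; dropped labels = 2 × 34 = 68.
Actual frame index = 67681 − 68 = 67613.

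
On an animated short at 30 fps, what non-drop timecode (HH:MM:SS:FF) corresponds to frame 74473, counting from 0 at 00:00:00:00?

00:41:22:13

74473 ÷ 30 = 2482 full seconds, remainder 13 frames.
2482 s = 0 h 41 min 22 s.
Timecode: 00:41:22:13.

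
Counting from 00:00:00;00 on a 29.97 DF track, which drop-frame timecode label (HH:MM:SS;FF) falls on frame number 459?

Each 10-minute DF block holds 10 × 60 × 30 − 9 × 2 = 17982 frames. 459 ÷ 17982 → 0 full blocks, remainder 459.
Within the partial block the first minute is 1800 frames and each further minute 1798, so 0 further minute boundaries passed. Total skipped labels = 18 × 0 + 2 × 0 = 0.
Non-drop label index = 459 + 0 = 459; at 30 labels/s that is 00:00:15:09, i.e. DF 00:00:15;09.

00:00:15;09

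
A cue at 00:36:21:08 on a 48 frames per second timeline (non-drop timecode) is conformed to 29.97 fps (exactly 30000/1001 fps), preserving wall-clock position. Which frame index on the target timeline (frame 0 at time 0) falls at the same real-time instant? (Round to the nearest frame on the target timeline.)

frame 65370

Source frame index: (0×3600 + 36×60 + 21) × 48 + 8 = 104696.
Real time: 104696 / (48) = 13087/6 s.
Target frame: (13087/6) × (30000/1001) = 65435000/1001 ≈ 65369.630 → 65370.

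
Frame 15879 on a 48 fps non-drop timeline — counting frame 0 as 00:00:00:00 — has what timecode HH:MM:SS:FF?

15879 ÷ 48 = 330 full seconds, remainder 39 frames.
330 s = 0 h 5 min 30 s.
Timecode: 00:05:30:39.

00:05:30:39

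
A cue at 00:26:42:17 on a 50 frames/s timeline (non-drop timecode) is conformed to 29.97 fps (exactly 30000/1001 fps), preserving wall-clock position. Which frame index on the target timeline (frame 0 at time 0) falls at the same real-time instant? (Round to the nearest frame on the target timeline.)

frame 48022

Source frame index: (0×3600 + 26×60 + 42) × 50 + 17 = 80117.
Real time: 80117 / (50) = 80117/50 s.
Target frame: (80117/50) × (30000/1001) = 48070200/1001 ≈ 48022.178 → 48022.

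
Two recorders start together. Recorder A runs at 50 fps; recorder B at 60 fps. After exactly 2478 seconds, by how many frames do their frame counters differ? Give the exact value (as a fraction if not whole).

24780 frames

A emits 50 × 2478 = 123900 frames; B emits 60 × 2478 = 148680.
Difference = 24780 frames; B is ahead of A.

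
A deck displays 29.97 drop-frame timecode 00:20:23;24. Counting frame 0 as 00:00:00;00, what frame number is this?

36678

Complete 10-minute blocks: 2, each 17982 frames → 35964.
Remaining 0 whole minutes in the current block: 0 frames.
Within the current minute: 23 × 30 + 24 = 714. Total = 35964 + 0 + 714 = 36678.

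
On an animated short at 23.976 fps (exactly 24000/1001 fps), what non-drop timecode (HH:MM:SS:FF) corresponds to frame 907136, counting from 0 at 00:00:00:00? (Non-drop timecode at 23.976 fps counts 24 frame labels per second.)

907136 ÷ 24 = 37797 full seconds, remainder 8 frames.
37797 s = 10 h 29 min 57 s.
Timecode: 10:29:57:08.

10:29:57:08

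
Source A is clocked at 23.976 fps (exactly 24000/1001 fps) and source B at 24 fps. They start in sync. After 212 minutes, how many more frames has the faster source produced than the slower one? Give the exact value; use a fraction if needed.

305280/1001 frames

212 min = 12720 s.
A emits 24000/1001 × 12720 = 305280000/1001 frames; B emits 24 × 12720 = 305280.
Difference = 305280/1001 frames (≈ 304.9750); B is ahead of A.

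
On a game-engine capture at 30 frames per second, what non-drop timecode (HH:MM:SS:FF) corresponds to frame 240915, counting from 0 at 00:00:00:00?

240915 ÷ 30 = 8030 full seconds, remainder 15 frames.
8030 s = 2 h 13 min 50 s.
Timecode: 02:13:50:15.

02:13:50:15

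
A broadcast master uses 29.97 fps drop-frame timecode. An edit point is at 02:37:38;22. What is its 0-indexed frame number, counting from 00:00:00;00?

283478

As if non-drop at 30 labels/s: (2 × 3600 + 37 × 60 + 38) × 30 + 22 = 283762.
Minute boundaries passed: 157; those not divisible by 10: 157 − 15 = 142; dropped labels = 2 × 142 = 284.
Actual frame index = 283762 − 284 = 283478.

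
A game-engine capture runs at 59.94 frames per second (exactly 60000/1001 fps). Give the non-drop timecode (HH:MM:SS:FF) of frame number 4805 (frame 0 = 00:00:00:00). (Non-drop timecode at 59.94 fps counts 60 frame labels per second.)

4805 ÷ 60 = 80 full seconds, remainder 5 frames.
80 s = 0 h 1 min 20 s.
Timecode: 00:01:20:05.

00:01:20:05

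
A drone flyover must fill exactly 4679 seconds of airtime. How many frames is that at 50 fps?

Frames = 4679 × 50 = 233950.

233950 frames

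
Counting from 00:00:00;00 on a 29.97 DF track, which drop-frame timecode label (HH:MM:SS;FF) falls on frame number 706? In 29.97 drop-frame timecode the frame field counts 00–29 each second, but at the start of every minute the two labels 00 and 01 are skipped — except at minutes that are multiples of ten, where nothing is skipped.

00:00:23;16

Each 10-minute DF block holds 10 × 60 × 30 − 9 × 2 = 17982 frames. 706 ÷ 17982 → 0 full blocks, remainder 706.
Within the partial block the first minute is 1800 frames and each further minute 1798, so 0 further minute boundaries passed. Total skipped labels = 18 × 0 + 2 × 0 = 0.
Non-drop label index = 706 + 0 = 706; at 30 labels/s that is 00:00:23:16, i.e. DF 00:00:23;16.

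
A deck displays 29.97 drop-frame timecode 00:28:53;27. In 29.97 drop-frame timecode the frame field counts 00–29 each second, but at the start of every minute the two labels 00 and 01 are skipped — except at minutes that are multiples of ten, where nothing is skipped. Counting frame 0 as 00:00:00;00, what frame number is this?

As if non-drop at 30 labels/s: (0 × 3600 + 28 × 60 + 53) × 30 + 27 = 52017.
Minute boundaries passed: 28; those not divisible by 10: 28 − 2 = 26; dropped labels = 2 × 26 = 52.
Actual frame index = 52017 − 52 = 51965.

51965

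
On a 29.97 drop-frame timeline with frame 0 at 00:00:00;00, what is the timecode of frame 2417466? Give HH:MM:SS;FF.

22:24:22;26

Ten DF minutes hold 17982 frames, so frame 2417466 lies in block 134 (frames 2409588–2427569) with 7878 frames into that block.
The block's first minute is 1800 frames and the rest 1798 each; 7878 frames reaches minute 4, so 134 × 18 + 4 × 2 = 2420 labels have been skipped so far.
Adding those back, label number 2417466 + 2420 = 2419886 at 30 labels/s is 80662 s + 26 f = 22 h 24 min 22 s frame 26, i.e. 22:24:22;26.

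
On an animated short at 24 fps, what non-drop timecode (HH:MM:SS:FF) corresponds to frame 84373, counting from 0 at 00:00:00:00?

84373 ÷ 24 = 3515 full seconds, remainder 13 frames.
3515 s = 0 h 58 min 35 s.
Timecode: 00:58:35:13.

00:58:35:13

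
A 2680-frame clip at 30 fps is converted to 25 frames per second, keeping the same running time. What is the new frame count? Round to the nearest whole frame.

Frames at target rate = 2680 × (25) / (30) = 6700/3 ≈ 2233.333.
Nearest whole frame: 2233.

2233 frames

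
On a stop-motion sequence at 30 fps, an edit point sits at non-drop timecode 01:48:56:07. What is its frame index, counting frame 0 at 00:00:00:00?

196087

Total seconds to the label: (1 × 3600 + 48 × 60 + 56) = 6536.
Frame index = 6536 × 30 + 7 = 196087.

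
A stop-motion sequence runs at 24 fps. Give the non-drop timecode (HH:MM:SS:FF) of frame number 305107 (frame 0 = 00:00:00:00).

03:31:52:19

305107 ÷ 24 = 12712 full seconds, remainder 19 frames.
12712 s = 3 h 31 min 52 s.
Timecode: 03:31:52:19.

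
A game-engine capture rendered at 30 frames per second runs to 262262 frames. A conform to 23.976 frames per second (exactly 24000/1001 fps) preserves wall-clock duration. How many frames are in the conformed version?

209600 frames

Target frames = source frames × (target rate / source rate) = 262262 × (24000/1001)/(30) = 262262 × 800/1001 = 209600.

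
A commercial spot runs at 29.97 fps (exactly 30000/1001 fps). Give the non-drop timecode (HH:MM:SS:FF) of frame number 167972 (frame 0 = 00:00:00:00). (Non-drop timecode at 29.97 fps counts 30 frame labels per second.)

167972 ÷ 30 = 5599 full seconds, remainder 2 frames.
5599 s = 1 h 33 min 19 s.
Timecode: 01:33:19:02.

01:33:19:02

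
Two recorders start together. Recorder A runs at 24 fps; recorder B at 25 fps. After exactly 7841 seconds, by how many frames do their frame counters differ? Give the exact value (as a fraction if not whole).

7841 frames

A emits 24 × 7841 = 188184 frames; B emits 25 × 7841 = 196025.
Difference = 7841 frames; B is ahead of A.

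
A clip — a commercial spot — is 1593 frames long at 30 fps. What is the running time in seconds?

Running time = 1593 / (30) = 53.1 s.

53.1 seconds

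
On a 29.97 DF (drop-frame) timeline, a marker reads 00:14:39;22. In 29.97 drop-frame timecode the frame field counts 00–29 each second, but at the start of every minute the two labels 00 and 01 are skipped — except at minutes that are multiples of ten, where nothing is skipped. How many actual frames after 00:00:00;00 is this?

As if non-drop at 30 labels/s: (0 × 3600 + 14 × 60 + 39) × 30 + 22 = 26392.
Minute boundaries passed: 14; those not divisible by 10: 14 − 1 = 13; dropped labels = 2 × 13 = 26.
Actual frame index = 26392 − 26 = 26366.

26366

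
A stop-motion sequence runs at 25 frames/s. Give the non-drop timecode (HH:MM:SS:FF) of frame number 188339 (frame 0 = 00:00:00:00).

02:05:33:14

188339 ÷ 25 = 7533 full seconds, remainder 14 frames.
7533 s = 2 h 5 min 33 s.
Timecode: 02:05:33:14.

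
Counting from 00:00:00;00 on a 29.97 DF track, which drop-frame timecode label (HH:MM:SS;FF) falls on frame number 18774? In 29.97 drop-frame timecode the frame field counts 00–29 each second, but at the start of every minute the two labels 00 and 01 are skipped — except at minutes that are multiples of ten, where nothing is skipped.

Ten DF minutes hold 17982 frames, so frame 18774 lies in block 1 (frames 17982–35963) with 792 frames into that block.
The block's first minute is 1800 frames and the rest 1798 each; 792 frames reaches minute 0, so 1 × 18 + 0 × 2 = 18 labels have been skipped so far.
Adding those back, label number 18774 + 18 = 18792 at 30 labels/s is 626 s + 12 f = 0 h 10 min 26 s frame 12, i.e. 00:10:26;12.

00:10:26;12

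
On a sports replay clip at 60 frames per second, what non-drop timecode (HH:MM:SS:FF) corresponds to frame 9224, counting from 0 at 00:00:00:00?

9224 ÷ 60 = 153 full seconds, remainder 44 frames.
153 s = 0 h 2 min 33 s.
Timecode: 00:02:33:44.

00:02:33:44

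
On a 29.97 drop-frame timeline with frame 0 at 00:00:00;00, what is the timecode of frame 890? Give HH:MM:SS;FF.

Each 10-minute DF block holds 10 × 60 × 30 − 9 × 2 = 17982 frames. 890 ÷ 17982 → 0 full blocks, remainder 890.
Within the partial block the first minute is 1800 frames and each further minute 1798, so 0 further minute boundaries passed. Total skipped labels = 18 × 0 + 2 × 0 = 0.
Non-drop label index = 890 + 0 = 890; at 30 labels/s that is 00:00:29:20, i.e. DF 00:00:29;20.

00:00:29;20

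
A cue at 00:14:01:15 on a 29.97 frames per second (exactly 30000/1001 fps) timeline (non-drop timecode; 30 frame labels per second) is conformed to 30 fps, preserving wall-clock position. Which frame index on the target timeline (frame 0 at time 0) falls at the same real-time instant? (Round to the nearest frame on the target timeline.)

Source frame index: (0×3600 + 14×60 + 1) × 30 + 15 = 25245.
Real time: 25245 / (30000/1001) = 1684683/2000 s.
Target frame: (1684683/2000) × (30) = 5054049/200 ≈ 25270.245 → 25270.

frame 25270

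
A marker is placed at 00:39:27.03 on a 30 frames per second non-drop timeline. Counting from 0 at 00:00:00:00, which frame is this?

frame 71013

Total seconds to the label: (0 × 3600 + 39 × 60 + 27) = 2367.
Frame index = 2367 × 30 + 3 = 71013.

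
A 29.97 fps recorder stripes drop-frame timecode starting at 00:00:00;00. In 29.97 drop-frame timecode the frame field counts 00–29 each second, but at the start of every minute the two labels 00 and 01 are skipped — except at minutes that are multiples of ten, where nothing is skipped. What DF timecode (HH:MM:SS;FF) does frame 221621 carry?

02:03:14;23

Each 10-minute DF block holds 10 × 60 × 30 − 9 × 2 = 17982 frames. 221621 ÷ 17982 → 12 full blocks, remainder 5837.
Within the partial block the first minute is 1800 frames and each further minute 1798, so 3 further minute boundaries passed. Total skipped labels = 18 × 12 + 2 × 3 = 222.
Non-drop label index = 221621 + 222 = 221843; at 30 labels/s that is 02:03:14:23, i.e. DF 02:03:14;23.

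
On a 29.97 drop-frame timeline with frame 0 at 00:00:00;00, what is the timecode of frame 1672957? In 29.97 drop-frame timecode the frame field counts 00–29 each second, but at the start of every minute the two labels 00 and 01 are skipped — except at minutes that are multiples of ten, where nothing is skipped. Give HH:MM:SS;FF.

Ten DF minutes hold 17982 frames, so frame 1672957 lies in block 93 (frames 1672326–1690307) with 631 frames into that block.
The block's first minute is 1800 frames and the rest 1798 each; 631 frames reaches minute 0, so 93 × 18 + 0 × 2 = 1674 labels have been skipped so far.
Adding those back, label number 1672957 + 1674 = 1674631 at 30 labels/s is 55821 s + 1 f = 15 h 30 min 21 s frame 1, i.e. 15:30:21;01.

15:30:21;01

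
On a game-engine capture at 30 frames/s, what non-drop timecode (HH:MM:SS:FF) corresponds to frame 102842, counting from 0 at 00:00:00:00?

00:57:08:02

102842 ÷ 30 = 3428 full seconds, remainder 2 frames.
3428 s = 0 h 57 min 8 s.
Timecode: 00:57:08:02.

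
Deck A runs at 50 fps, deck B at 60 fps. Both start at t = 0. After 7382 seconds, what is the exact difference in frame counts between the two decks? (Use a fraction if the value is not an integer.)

A emits 50 × 7382 = 369100 frames; B emits 60 × 7382 = 442920.
Difference = 73820 frames; B is ahead of A.

73820 frames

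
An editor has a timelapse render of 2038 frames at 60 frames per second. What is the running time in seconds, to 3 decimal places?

33.967 seconds

Running time = 2038 × 1/60 = 1019/30 s ≈ 33.967 s.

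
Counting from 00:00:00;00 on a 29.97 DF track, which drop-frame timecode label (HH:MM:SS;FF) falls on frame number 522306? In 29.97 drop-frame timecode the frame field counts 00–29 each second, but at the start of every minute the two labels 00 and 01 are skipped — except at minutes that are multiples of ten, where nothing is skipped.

Each 10-minute DF block holds 10 × 60 × 30 − 9 × 2 = 17982 frames. 522306 ÷ 17982 → 29 full blocks, remainder 828.
Within the partial block the first minute is 1800 frames and each further minute 1798, so 0 further minute boundaries passed. Total skipped labels = 18 × 29 + 2 × 0 = 522.
Non-drop label index = 522306 + 522 = 522828; at 30 labels/s that is 04:50:27:18, i.e. DF 04:50:27;18.

04:50:27;18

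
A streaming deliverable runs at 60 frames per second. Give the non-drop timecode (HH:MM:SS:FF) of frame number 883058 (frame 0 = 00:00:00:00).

883058 ÷ 60 = 14717 full seconds, remainder 38 frames.
14717 s = 4 h 5 min 17 s.
Timecode: 04:05:17:38.

04:05:17:38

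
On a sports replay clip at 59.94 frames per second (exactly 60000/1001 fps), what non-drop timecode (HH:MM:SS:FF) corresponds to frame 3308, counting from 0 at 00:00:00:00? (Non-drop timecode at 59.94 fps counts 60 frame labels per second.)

00:00:55:08

3308 ÷ 60 = 55 full seconds, remainder 8 frames.
55 s = 0 h 0 min 55 s.
Timecode: 00:00:55:08.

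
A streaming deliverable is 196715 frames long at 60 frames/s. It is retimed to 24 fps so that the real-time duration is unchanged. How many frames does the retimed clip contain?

78686 frames

Target frames = source frames × (target rate / source rate) = 196715 × (24)/(60) = 196715 × 2/5 = 78686.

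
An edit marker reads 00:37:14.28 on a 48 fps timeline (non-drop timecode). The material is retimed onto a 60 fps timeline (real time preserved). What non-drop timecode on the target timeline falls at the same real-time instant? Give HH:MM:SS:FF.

Source frame index: (0×3600 + 37×60 + 14) × 48 + 28 = 107260.
Real time: 107260 / (48) = 26815/12 s.
Target frame: (26815/12) × (60) = 134075.
At 60 labels/s: frame 134075 → 00:37:14:35.

00:37:14:35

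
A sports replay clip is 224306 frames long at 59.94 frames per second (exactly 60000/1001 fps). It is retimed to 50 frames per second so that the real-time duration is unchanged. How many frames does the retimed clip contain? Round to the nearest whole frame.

187109 frames

Frames at target rate = 224306 × (50) / (60000/1001) = 112265153/600 ≈ 187108.588.
Nearest whole frame: 187109.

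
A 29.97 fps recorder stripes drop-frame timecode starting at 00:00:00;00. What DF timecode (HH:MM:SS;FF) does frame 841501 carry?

07:47:58;03

Each 10-minute DF block holds 10 × 60 × 30 − 9 × 2 = 17982 frames. 841501 ÷ 17982 → 46 full blocks, remainder 14329.
Within the partial block the first minute is 1800 frames and each further minute 1798, so 7 further minute boundaries passed. Total skipped labels = 18 × 46 + 2 × 7 = 842.
Non-drop label index = 841501 + 842 = 842343; at 30 labels/s that is 07:47:58:03, i.e. DF 07:47:58;03.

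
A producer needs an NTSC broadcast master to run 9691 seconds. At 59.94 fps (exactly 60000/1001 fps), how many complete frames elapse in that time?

580879 frames

Frames = 9691 × 60000/1001 = 52860000/91 ≈ 580879.1209.
Complete frames: 580879.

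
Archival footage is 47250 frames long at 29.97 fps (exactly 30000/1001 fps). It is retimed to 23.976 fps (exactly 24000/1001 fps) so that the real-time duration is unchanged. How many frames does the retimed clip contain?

37800 frames

Target frames = source frames × (target rate / source rate) = 47250 × (24000/1001)/(30000/1001) = 47250 × 4/5 = 37800.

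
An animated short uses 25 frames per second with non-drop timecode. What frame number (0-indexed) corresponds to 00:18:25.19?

Total seconds to the label: (0 × 3600 + 18 × 60 + 25) = 1105.
Frame index = 1105 × 25 + 19 = 27644.

frame 27644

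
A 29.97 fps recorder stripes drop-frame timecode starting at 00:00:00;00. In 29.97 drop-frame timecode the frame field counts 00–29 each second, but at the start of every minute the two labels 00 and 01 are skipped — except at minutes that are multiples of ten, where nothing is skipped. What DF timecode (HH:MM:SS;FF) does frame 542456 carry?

05:01:39;28

Ten DF minutes hold 17982 frames, so frame 542456 lies in block 30 (frames 539460–557441) with 2996 frames into that block.
The block's first minute is 1800 frames and the rest 1798 each; 2996 frames reaches minute 1, so 30 × 18 + 1 × 2 = 542 labels have been skipped so far.
Adding those back, label number 542456 + 542 = 542998 at 30 labels/s is 18099 s + 28 f = 5 h 1 min 39 s frame 28, i.e. 05:01:39;28.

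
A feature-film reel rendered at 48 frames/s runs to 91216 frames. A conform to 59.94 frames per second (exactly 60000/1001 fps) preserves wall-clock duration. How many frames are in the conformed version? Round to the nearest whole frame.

Frames at target rate = 91216 × (60000/1001) / (48) = 114020000/1001 ≈ 113906.094.
Nearest whole frame: 113906.

113906 frames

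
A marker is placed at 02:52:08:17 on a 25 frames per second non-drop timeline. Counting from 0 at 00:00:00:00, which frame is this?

258217

Total seconds to the label: (2 × 3600 + 52 × 60 + 8) = 10328.
Frame index = 10328 × 25 + 17 = 258217.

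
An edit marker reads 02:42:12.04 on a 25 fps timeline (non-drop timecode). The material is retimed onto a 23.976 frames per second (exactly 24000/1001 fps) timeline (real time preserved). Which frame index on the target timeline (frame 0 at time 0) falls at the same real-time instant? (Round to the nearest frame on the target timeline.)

frame 233339

Source frame index: (2×3600 + 42×60 + 12) × 25 + 4 = 243304.
Real time: 243304 / (25) = 243304/25 s.
Target frame: (243304/25) × (24000/1001) = 233571840/1001 ≈ 233338.501 → 233339.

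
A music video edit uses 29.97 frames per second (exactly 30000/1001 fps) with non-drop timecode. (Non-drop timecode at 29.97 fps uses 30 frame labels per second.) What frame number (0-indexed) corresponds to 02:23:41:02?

Total seconds to the label: (2 × 3600 + 23 × 60 + 41) = 8621.
Frame index = 8621 × 30 + 2 = 258632.

258632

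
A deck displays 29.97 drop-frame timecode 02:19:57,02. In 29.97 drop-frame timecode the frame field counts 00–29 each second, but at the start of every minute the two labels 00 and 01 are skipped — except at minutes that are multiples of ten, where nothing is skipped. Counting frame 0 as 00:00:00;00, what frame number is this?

As if non-drop at 30 labels/s: (2 × 3600 + 19 × 60 + 57) × 30 + 2 = 251912.
Minute boundaries passed: 139; those not divisible by 10: 139 − 13 = 126; dropped labels = 2 × 126 = 252.
Actual frame index = 251912 − 252 = 251660.

251660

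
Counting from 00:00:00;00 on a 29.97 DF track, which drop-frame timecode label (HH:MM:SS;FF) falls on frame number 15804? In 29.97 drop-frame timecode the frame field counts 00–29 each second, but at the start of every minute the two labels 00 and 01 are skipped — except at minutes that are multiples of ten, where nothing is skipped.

00:08:47;10

Each 10-minute DF block holds 10 × 60 × 30 − 9 × 2 = 17982 frames. 15804 ÷ 17982 → 0 full blocks, remainder 15804.
Within the partial block the first minute is 1800 frames and each further minute 1798, so 8 further minute boundaries passed. Total skipped labels = 18 × 0 + 2 × 8 = 16.
Non-drop label index = 15804 + 16 = 15820; at 30 labels/s that is 00:08:47:10, i.e. DF 00:08:47;10.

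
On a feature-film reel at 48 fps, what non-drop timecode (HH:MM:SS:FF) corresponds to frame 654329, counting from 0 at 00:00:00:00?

654329 ÷ 48 = 13631 full seconds, remainder 41 frames.
13631 s = 3 h 47 min 11 s.
Timecode: 03:47:11:41.

03:47:11:41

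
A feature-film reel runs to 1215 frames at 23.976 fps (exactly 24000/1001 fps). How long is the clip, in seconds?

50.675625 seconds

Running time = 1215 / (24000/1001) = 50.675625 s.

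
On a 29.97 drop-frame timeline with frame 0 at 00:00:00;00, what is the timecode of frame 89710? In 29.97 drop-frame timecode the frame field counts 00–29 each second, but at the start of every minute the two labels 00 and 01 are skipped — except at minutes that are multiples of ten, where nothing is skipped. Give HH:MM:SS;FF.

Ten DF minutes hold 17982 frames, so frame 89710 lies in block 4 (frames 71928–89909) with 17782 frames into that block.
The block's first minute is 1800 frames and the rest 1798 each; 17782 frames reaches minute 9, so 4 × 18 + 9 × 2 = 90 labels have been skipped so far.
Adding those back, label number 89710 + 90 = 89800 at 30 labels/s is 2993 s + 10 f = 0 h 49 min 53 s frame 10, i.e. 00:49:53;10.

00:49:53;10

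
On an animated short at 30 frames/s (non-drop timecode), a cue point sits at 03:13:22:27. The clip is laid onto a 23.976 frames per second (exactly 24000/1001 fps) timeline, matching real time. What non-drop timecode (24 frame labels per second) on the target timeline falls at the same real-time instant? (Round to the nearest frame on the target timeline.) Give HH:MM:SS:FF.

Source frame index: (3×3600 + 13×60 + 22) × 30 + 27 = 348087.
Real time: 348087 / (30) = 116029/10 s.
Target frame: (116029/10) × (24000/1001) = 278469600/1001 ≈ 278191.409 → 278191.
At 24 labels/s: frame 278191 → 03:13:11:07.

03:13:11:07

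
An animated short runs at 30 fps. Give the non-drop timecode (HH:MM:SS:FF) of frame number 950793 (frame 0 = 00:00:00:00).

950793 ÷ 30 = 31693 full seconds, remainder 3 frames.
31693 s = 8 h 48 min 13 s.
Timecode: 08:48:13:03.

08:48:13:03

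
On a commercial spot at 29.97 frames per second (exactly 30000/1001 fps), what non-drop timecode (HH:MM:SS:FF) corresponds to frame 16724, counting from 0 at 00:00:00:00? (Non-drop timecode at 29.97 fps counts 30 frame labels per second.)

16724 ÷ 30 = 557 full seconds, remainder 14 frames.
557 s = 0 h 9 min 17 s.
Timecode: 00:09:17:14.

00:09:17:14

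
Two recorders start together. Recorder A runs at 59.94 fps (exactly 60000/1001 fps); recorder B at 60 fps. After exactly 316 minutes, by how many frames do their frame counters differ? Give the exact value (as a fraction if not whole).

1137600/1001 frames

316 min = 18960 s.
A emits 60000/1001 × 18960 = 1137600000/1001 frames; B emits 60 × 18960 = 1137600.
Difference = 1137600/1001 frames (≈ 1136.4635); B is ahead of A.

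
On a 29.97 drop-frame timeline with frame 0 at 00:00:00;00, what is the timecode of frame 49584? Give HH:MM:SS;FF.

Each 10-minute DF block holds 10 × 60 × 30 − 9 × 2 = 17982 frames. 49584 ÷ 17982 → 2 full blocks, remainder 13620.
Within the partial block the first minute is 1800 frames and each further minute 1798, so 7 further minute boundaries passed. Total skipped labels = 18 × 2 + 2 × 7 = 50.
Non-drop label index = 49584 + 50 = 49634; at 30 labels/s that is 00:27:34:14, i.e. DF 00:27:34;14.

00:27:34;14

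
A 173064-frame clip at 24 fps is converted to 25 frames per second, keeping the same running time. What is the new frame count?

Target frames = source frames × (target rate / source rate) = 173064 × (25)/(24) = 173064 × 25/24 = 180275.

180275 frames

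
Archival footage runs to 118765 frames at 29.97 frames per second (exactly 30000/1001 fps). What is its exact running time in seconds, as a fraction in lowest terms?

Running time = 118765 ÷ (30000/1001) = 118765 × 1001/30000 = 23776753/6000 s.

23776753/6000 seconds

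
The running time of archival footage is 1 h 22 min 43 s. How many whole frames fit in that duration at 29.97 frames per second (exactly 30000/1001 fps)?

148741 frames

1 h 22 min 43 s = 4963 s.
Frames = 4963 × 30000/1001 = 21270000/143 ≈ 148741.2587.
Complete frames: 148741.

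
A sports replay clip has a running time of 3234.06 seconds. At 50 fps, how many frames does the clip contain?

161703 frames

Frames = 3234.06 × 50 = 161703.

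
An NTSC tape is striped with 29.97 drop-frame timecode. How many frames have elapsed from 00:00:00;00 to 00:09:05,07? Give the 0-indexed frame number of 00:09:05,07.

16339

Complete 10-minute blocks: 0, each 17982 frames → 0.
Remaining 9 whole minutes in the current block: 1800 + 8 × 1798 = 16184 frames.
Within the current minute: 5 × 30 + 7 − 2 = 155 (labels ;00/;01 skipped at this minute). Total = 0 + 16184 + 155 = 16339.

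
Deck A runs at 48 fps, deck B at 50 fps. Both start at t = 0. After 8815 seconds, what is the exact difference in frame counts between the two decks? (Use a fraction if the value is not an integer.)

A emits 48 × 8815 = 423120 frames; B emits 50 × 8815 = 440750.
Difference = 17630 frames; B is ahead of A.

17630 frames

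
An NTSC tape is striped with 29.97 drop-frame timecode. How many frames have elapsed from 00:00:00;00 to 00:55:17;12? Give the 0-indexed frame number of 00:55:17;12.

99422

As if non-drop at 30 labels/s: (0 × 3600 + 55 × 60 + 17) × 30 + 12 = 99522.
Minute boundaries passed: 55; those not divisible by 10: 55 − 5 = 50; dropped labels = 2 × 50 = 100.
Actual frame index = 99522 − 100 = 99422.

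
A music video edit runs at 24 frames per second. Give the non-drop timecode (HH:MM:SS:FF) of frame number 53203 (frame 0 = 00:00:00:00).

00:36:56:19

53203 ÷ 24 = 2216 full seconds, remainder 19 frames.
2216 s = 0 h 36 min 56 s.
Timecode: 00:36:56:19.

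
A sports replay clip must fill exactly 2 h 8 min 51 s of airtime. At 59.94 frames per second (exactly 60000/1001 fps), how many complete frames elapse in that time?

463396 frames

2 h 8 min 51 s = 7731 s.
Frames = 7731 × 60000/1001 = 463860000/1001 ≈ 463396.6034.
Complete frames: 463396.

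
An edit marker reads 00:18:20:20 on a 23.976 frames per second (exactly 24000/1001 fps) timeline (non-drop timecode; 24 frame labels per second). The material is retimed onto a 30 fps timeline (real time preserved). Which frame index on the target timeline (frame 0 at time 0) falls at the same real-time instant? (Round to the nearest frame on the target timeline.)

Source frame index: (0×3600 + 18×60 + 20) × 24 + 20 = 26420.
Real time: 26420 / (24000/1001) = 1322321/1200 s.
Target frame: (1322321/1200) × (30) = 1322321/40 ≈ 33058.025 → 33058.

frame 33058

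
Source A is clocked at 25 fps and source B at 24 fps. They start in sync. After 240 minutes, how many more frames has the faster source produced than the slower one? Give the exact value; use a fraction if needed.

240 min = 14400 s.
A emits 25 × 14400 = 360000 frames; B emits 24 × 14400 = 345600.
Difference = 14400 frames; B is behind A.

14400 frames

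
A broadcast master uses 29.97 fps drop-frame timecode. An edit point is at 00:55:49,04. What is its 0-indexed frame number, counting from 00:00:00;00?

Complete 10-minute blocks: 5, each 17982 frames → 89910.
Remaining 5 whole minutes in the current block: 1800 + 4 × 1798 = 8992 frames.
Within the current minute: 49 × 30 + 4 − 2 = 1472 (labels ;00/;01 skipped at this minute). Total = 89910 + 8992 + 1472 = 100374.

100374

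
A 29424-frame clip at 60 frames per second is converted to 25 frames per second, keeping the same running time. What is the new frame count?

12260 frames

Target frames = source frames × (target rate / source rate) = 29424 × (25)/(60) = 29424 × 5/12 = 12260.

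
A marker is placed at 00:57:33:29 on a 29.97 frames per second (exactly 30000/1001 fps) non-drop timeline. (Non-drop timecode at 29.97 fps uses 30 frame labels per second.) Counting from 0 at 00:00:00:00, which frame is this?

frame 103619

Total seconds to the label: (0 × 3600 + 57 × 60 + 33) = 3453.
Frame index = 3453 × 30 + 29 = 103619.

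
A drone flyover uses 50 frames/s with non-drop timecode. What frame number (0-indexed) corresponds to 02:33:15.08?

Total seconds to the label: (2 × 3600 + 33 × 60 + 15) = 9195.
Frame index = 9195 × 50 + 8 = 459758.

frame 459758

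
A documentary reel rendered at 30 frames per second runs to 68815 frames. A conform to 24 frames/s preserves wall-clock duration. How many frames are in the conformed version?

55052 frames

Target frames = source frames × (target rate / source rate) = 68815 × (24)/(30) = 68815 × 4/5 = 55052.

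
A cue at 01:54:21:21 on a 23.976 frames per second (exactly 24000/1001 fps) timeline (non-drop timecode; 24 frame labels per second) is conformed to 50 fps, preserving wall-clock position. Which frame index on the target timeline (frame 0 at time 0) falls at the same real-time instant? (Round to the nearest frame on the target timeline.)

frame 343437

Source frame index: (1×3600 + 54×60 + 21) × 24 + 21 = 164685.
Real time: 164685 / (24000/1001) = 10989979/1600 s.
Target frame: (10989979/1600) × (50) = 10989979/32 ≈ 343436.844 → 343437.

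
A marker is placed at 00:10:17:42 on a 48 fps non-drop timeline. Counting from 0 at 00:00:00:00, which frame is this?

Total seconds to the label: (0 × 3600 + 10 × 60 + 17) = 617.
Frame index = 617 × 48 + 42 = 29658.

29658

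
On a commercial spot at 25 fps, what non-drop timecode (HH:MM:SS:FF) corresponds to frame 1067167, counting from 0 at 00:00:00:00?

11:51:26:17

1067167 ÷ 25 = 42686 full seconds, remainder 17 frames.
42686 s = 11 h 51 min 26 s.
Timecode: 11:51:26:17.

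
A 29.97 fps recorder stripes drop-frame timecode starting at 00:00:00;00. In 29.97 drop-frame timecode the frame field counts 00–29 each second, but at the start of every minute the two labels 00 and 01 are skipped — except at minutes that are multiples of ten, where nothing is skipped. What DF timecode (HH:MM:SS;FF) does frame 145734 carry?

Ten DF minutes hold 17982 frames, so frame 145734 lies in block 8 (frames 143856–161837) with 1878 frames into that block.
The block's first minute is 1800 frames and the rest 1798 each; 1878 frames reaches minute 1, so 8 × 18 + 1 × 2 = 146 labels have been skipped so far.
Adding those back, label number 145734 + 146 = 145880 at 30 labels/s is 4862 s + 20 f = 1 h 21 min 2 s frame 20, i.e. 01:21:02;20.

01:21:02;20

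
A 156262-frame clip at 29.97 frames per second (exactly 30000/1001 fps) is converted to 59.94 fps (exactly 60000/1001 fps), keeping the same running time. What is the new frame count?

Frames at target rate = 156262 × (60000/1001) / (30000/1001) = 312524.

312524 frames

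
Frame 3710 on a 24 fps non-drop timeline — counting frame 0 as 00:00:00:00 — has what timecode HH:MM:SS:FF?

3710 ÷ 24 = 154 full seconds, remainder 14 frames.
154 s = 0 h 2 min 34 s.
Timecode: 00:02:34:14.

00:02:34:14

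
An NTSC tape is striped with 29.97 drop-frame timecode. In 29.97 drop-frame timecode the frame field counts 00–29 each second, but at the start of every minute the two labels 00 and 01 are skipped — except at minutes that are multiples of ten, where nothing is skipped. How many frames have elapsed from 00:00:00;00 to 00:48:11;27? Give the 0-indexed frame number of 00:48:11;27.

Complete 10-minute blocks: 4, each 17982 frames → 71928.
Remaining 8 whole minutes in the current block: 1800 + 7 × 1798 = 14386 frames.
Within the current minute: 11 × 30 + 27 − 2 = 355 (labels ;00/;01 skipped at this minute). Total = 71928 + 14386 + 355 = 86669.

86669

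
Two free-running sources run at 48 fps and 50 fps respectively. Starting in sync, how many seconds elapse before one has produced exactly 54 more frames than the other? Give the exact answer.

27 seconds

The gap grows by |50 − 48| = 2 frames per second.
Time for a 54-frame gap: 54 ÷ (2) = 27 s.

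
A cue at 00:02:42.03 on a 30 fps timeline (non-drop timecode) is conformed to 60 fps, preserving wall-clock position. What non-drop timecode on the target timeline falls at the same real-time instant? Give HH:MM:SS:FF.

Source frame index: (0×3600 + 2×60 + 42) × 30 + 3 = 4863.
Real time: 4863 / (30) = 1621/10 s.
Target frame: (1621/10) × (60) = 9726.
At 60 labels/s: frame 9726 → 00:02:42:06.

00:02:42:06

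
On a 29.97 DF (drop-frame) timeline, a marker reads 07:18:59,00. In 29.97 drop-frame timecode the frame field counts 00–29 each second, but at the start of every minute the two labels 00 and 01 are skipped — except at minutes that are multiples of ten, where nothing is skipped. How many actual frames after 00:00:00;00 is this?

Complete 10-minute blocks: 43, each 17982 frames → 773226.
Remaining 8 whole minutes in the current block: 1800 + 7 × 1798 = 14386 frames.
Within the current minute: 59 × 30 + 0 − 2 = 1768 (labels ;00/;01 skipped at this minute). Total = 773226 + 14386 + 1768 = 789380.

789380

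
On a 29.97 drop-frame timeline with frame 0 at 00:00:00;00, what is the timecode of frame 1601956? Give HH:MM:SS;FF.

14:50:51;28

Ten DF minutes hold 17982 frames, so frame 1601956 lies in block 89 (frames 1600398–1618379) with 1558 frames into that block.
The block's first minute is 1800 frames and the rest 1798 each; 1558 frames reaches minute 0, so 89 × 18 + 0 × 2 = 1602 labels have been skipped so far.
Adding those back, label number 1601956 + 1602 = 1603558 at 30 labels/s is 53451 s + 28 f = 14 h 50 min 51 s frame 28, i.e. 14:50:51;28.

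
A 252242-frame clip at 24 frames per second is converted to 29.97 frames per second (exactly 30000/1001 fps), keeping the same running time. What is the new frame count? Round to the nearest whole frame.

Frames at target rate = 252242 × (30000/1001) / (24) = 315302500/1001 ≈ 314987.512.
Nearest whole frame: 314988.

314988 frames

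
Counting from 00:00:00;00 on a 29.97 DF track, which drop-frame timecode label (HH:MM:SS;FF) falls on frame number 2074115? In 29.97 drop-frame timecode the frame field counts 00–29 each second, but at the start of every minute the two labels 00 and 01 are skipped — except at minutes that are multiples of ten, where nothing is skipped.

19:13:26;11

Each 10-minute DF block holds 10 × 60 × 30 − 9 × 2 = 17982 frames. 2074115 ÷ 17982 → 115 full blocks, remainder 6185.
Within the partial block the first minute is 1800 frames and each further minute 1798, so 3 further minute boundaries passed. Total skipped labels = 18 × 115 + 2 × 3 = 2076.
Non-drop label index = 2074115 + 2076 = 2076191; at 30 labels/s that is 19:13:26:11, i.e. DF 19:13:26;11.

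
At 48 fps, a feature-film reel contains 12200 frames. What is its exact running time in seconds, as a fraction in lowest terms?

Running time = 12200 ÷ (48) = 12200 × 1/48 = 1525/6 s.

1525/6 seconds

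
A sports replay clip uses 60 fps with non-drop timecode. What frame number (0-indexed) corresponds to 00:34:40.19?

Total seconds to the label: (0 × 3600 + 34 × 60 + 40) = 2080.
Frame index = 2080 × 60 + 19 = 124819.

frame 124819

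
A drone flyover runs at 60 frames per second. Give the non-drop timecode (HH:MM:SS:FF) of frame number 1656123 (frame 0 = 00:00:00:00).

07:40:02:03

1656123 ÷ 60 = 27602 full seconds, remainder 3 frames.
27602 s = 7 h 40 min 2 s.
Timecode: 07:40:02:03.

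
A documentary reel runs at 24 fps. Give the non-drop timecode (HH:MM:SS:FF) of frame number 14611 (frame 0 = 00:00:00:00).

00:10:08:19

14611 ÷ 24 = 608 full seconds, remainder 19 frames.
608 s = 0 h 10 min 8 s.
Timecode: 00:10:08:19.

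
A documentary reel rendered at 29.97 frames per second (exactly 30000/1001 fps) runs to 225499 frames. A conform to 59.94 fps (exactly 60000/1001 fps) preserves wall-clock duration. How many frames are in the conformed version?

450998 frames

Frames at target rate = 225499 × (60000/1001) / (30000/1001) = 450998.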